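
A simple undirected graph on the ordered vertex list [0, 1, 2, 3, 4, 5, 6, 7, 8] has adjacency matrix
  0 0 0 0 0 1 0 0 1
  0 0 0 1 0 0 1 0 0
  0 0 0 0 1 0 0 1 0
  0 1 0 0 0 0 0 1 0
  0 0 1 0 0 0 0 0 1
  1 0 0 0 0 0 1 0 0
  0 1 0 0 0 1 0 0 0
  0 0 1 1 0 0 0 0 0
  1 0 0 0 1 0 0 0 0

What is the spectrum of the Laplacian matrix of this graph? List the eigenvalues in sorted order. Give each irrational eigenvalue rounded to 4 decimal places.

[0, 0.4679, 0.4679, 1.6527, 1.6527, 3, 3, 3.8794, 3.8794]

Each diagonal entry of L is the vertex degree and each off-diagonal entry is -1 where an edge is present, 0 otherwise; in the order [0, 1, 2, 3, 4, 5, 6, 7, 8] the diagonal is [2, 2, 2, 2, 2, 2, 2, 2, 2]. Diagonalising L (or applying a numerical eigensolver to the 9x9 matrix) gives the spectrum above. The single zero eigenvalue shows the graph is connected.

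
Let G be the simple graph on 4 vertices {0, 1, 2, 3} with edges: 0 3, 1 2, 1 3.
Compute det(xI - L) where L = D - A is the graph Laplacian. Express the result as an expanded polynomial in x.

Reading degrees in the order [0, 1, 2, 3] gives [1, 2, 1, 2]; set D = diag(1, 2, 1, 2) and form L = D - A. L has integer entries, so p(x) = det(xI - L) has integer coefficients. Expanding the determinant yields x^4 - 6x^3 + 10x^2 - 4x. Since p(0) = det(-L) = 0, x divides p(x).

x^4 - 6x^3 + 10x^2 - 4x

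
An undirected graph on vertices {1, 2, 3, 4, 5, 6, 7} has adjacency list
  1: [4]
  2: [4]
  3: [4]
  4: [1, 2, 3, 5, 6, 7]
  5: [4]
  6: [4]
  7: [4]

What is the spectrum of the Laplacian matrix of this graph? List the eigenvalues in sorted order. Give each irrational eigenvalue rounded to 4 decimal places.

[0, 1, 1, 1, 1, 1, 7]

With the vertex order [1, 2, 3, 4, 5, 6, 7], the degrees are [1, 1, 1, 6, 1, 1, 1], giving D = diag(1, 1, 1, 6, 1, 1, 1) and L = D - A. Since every row of L sums to 0, the all-ones vector is in the kernel and 0 is an eigenvalue. The single zero eigenvalue shows the graph is connected. There is one zero in the spectrum, matching the 1 component.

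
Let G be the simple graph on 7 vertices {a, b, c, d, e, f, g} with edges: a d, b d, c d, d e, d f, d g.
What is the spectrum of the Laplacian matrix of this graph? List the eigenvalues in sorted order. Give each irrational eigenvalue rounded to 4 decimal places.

Each diagonal entry of L is the vertex degree and each off-diagonal entry is -1 where an edge is present, 0 otherwise; in the order [a, b, c, d, e, f, g] the diagonal is [1, 1, 1, 6, 1, 1, 1]. Since every row of L sums to 0, the all-ones vector is in the kernel and 0 is an eigenvalue. The single zero eigenvalue shows the graph is connected.

[0, 1, 1, 1, 1, 1, 7]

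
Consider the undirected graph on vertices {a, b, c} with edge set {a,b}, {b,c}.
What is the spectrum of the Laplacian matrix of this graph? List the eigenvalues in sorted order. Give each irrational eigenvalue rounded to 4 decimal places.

With the vertex order [a, b, c], the degrees are [1, 2, 1], giving D = diag(1, 2, 1) and L = D - A. Diagonalising L (or applying a numerical eigensolver to the 3x3 matrix) gives the spectrum above. By the matrix-tree theorem the graph has (1/3) * product of the nonzero eigenvalues = 1 spanning tree.

[0, 1, 3]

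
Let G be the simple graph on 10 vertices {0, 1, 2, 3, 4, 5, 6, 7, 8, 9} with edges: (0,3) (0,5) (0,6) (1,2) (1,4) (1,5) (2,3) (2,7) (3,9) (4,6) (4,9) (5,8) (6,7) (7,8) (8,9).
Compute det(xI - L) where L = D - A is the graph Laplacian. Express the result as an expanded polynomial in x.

x^10 - 30x^9 + 390x^8 - 2880x^7 + 13305x^6 - 39882x^5 + 77640x^4 - 94800x^3 + 66000x^2 - 20000x

Reading degrees in the order [0, 1, 2, 3, 4, 5, 6, 7, 8, 9] gives [3, 3, 3, 3, 3, 3, 3, 3, 3, 3]; set D = diag(3, 3, 3, 3, 3, 3, 3, 3, 3, 3) and form L = D - A. Computing det(xI - L) by cofactor expansion (or equivalently via sum-over-permutations) gives x^10 - 30x^9 + 390x^8 - 2880x^7 + 13305x^6 - 39882x^5 + 77640x^4 - 94800x^3 + 66000x^2 - 20000x. The coefficient of x^9 equals -trace(L) = -30, matching the sum of degrees.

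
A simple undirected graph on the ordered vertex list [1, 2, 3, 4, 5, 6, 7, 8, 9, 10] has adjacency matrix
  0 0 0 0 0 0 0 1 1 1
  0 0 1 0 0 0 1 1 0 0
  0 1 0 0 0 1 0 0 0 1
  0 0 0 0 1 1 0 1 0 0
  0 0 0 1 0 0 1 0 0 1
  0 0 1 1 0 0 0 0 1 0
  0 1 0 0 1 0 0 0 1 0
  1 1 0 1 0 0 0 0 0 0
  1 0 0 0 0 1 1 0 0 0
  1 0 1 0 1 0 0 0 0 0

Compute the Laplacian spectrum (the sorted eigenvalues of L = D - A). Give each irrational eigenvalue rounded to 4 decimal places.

Each diagonal entry of L is the vertex degree and each off-diagonal entry is -1 where an edge is present, 0 otherwise; in the order [1, 2, 3, 4, 5, 6, 7, 8, 9, 10] the diagonal is [3, 3, 3, 3, 3, 3, 3, 3, 3, 3]. Since every row of L sums to 0, the all-ones vector is in the kernel and 0 is an eigenvalue. The single zero eigenvalue shows the graph is connected. The eigenvalues sum to 30, which equals trace(L) = 2|E|.

[0, 2, 2, 2, 2, 2, 5, 5, 5, 5]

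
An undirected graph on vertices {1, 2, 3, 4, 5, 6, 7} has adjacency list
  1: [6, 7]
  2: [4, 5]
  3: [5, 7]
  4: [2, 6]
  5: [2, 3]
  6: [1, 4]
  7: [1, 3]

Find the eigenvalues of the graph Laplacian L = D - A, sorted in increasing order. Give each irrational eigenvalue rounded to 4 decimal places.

Each diagonal entry of L is the vertex degree and each off-diagonal entry is -1 where an edge is present, 0 otherwise; in the order [1, 2, 3, 4, 5, 6, 7] the diagonal is [2, 2, 2, 2, 2, 2, 2]. Diagonalising L (or applying a numerical eigensolver to the 7x7 matrix) gives the spectrum above.

[0, 0.7530, 0.7530, 2.4450, 2.4450, 3.8019, 3.8019]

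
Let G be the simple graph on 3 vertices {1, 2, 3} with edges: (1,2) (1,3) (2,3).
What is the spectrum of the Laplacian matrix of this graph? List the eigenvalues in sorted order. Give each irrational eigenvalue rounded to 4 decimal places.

[0, 3, 3]

Each diagonal entry of L is the vertex degree and each off-diagonal entry is -1 where an edge is present, 0 otherwise; in the order [1, 2, 3] the diagonal is [2, 2, 2]. Since every row of L sums to 0, the all-ones vector is in the kernel and 0 is an eigenvalue. There is one zero in the spectrum, matching the 1 component.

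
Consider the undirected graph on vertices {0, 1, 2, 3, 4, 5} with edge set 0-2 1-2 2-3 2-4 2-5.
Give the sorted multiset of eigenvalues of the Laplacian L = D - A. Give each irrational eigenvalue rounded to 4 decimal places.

With the vertex order [0, 1, 2, 3, 4, 5], the degrees are [1, 1, 5, 1, 1, 1], giving D = diag(1, 1, 5, 1, 1, 1) and L = D - A. Diagonalising L (or applying a numerical eigensolver to the 6x6 matrix) gives the spectrum above.

[0, 1, 1, 1, 1, 6]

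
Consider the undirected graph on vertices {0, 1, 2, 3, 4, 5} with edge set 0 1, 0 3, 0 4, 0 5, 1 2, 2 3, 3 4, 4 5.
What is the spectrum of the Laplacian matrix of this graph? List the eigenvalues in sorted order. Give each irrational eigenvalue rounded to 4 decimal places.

Each diagonal entry of L is the vertex degree and each off-diagonal entry is -1 where an edge is present, 0 otherwise; in the order [0, 1, 2, 3, 4, 5] the diagonal is [4, 2, 2, 3, 3, 2]. The multiplicity of 0 as a Laplacian eigenvalue equals the number of connected components. The single zero eigenvalue shows the graph is connected. The eigenvalues sum to 16, which equals trace(L) = 2|E|.

[0, 1.1088, 2.2954, 3, 4.3174, 5.2784]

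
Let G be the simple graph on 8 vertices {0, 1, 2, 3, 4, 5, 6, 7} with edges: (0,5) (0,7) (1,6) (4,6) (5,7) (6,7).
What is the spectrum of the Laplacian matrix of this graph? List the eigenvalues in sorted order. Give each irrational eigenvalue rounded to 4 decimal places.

Each diagonal entry of L is the vertex degree and each off-diagonal entry is -1 where an edge is present, 0 otherwise; in the order [0, 1, 2, 3, 4, 5, 6, 7] the diagonal is [2, 1, 0, 0, 1, 2, 3, 3]. L is symmetric positive semidefinite, so every eigenvalue is real and nonnegative. The 3 zero eigenvalues correspond to the 3 connected components. There are 3 zeros in the spectrum, matching the 3 components.

[0, 0, 0, 0.4384, 1, 3, 3, 4.5616]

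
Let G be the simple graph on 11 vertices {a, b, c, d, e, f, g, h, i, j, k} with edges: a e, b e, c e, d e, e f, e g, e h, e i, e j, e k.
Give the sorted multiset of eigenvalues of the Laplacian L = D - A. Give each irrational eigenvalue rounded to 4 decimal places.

[0, 1, 1, 1, 1, 1, 1, 1, 1, 1, 11]

With the vertex order [a, b, c, d, e, f, g, h, i, j, k], the degrees are [1, 1, 1, 1, 10, 1, 1, 1, 1, 1, 1], giving D = diag(1, 1, 1, 1, 10, 1, 1, 1, 1, 1, 1) and L = D - A. L is symmetric positive semidefinite, so every eigenvalue is real and nonnegative.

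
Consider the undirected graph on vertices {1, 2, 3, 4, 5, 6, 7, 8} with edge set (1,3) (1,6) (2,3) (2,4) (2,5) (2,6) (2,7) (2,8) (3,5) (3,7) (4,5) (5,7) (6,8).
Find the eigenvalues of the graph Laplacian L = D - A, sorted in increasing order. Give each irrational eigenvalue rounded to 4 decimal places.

[0, 1.1861, 1.6695, 2.2725, 3.8588, 4.6259, 5.2902, 7.0969]

With the vertex order [1, 2, 3, 4, 5, 6, 7, 8], the degrees are [2, 6, 4, 2, 4, 3, 3, 2], giving D = diag(2, 6, 4, 2, 4, 3, 3, 2) and L = D - A. Since every row of L sums to 0, the all-ones vector is in the kernel and 0 is an eigenvalue. By the matrix-tree theorem the graph has (1/8) * product of the nonzero eigenvalues = 377 spanning trees.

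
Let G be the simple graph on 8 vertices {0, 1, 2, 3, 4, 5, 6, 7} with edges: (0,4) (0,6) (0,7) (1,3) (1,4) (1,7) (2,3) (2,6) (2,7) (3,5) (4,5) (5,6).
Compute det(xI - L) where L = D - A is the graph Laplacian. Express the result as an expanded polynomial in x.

x^8 - 24x^7 + 240x^6 - 1296x^5 + 4080x^4 - 7488x^3 + 7424x^2 - 3072x

With the vertex order [0, 1, 2, 3, 4, 5, 6, 7], the degrees are [3, 3, 3, 3, 3, 3, 3, 3], giving D = diag(3, 3, 3, 3, 3, 3, 3, 3) and L = D - A. L has integer entries, so p(x) = det(xI - L) has integer coefficients. Expanding the determinant yields x^8 - 24x^7 + 240x^6 - 1296x^5 + 4080x^4 - 7488x^3 + 7424x^2 - 3072x. The coefficient of x^7 equals -trace(L) = -24, matching the sum of degrees. By the matrix-tree theorem the graph has (1/8) * product of the nonzero eigenvalues = 384 spanning trees.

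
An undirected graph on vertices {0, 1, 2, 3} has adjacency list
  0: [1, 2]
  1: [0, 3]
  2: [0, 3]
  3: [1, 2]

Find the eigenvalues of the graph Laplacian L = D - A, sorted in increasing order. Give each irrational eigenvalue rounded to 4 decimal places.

Reading degrees in the order [0, 1, 2, 3] gives [2, 2, 2, 2]; set D = diag(2, 2, 2, 2) and form L = D - A. L is symmetric positive semidefinite, so every eigenvalue is real and nonnegative. The eigenvalues sum to 8, which equals trace(L) = 2|E|.

[0, 2, 2, 4]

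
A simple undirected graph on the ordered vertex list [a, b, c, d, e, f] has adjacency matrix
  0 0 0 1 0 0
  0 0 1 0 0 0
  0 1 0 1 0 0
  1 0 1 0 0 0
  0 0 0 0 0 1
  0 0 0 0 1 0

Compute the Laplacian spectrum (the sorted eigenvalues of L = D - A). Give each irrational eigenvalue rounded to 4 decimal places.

Reading degrees in the order [a, b, c, d, e, f] gives [1, 1, 2, 2, 1, 1]; set D = diag(1, 1, 2, 2, 1, 1) and form L = D - A. L is symmetric positive semidefinite, so every eigenvalue is real and nonnegative. The 2 zero eigenvalues correspond to the 2 connected components. There are 2 zeros in the spectrum, matching the 2 components.

[0, 0, 0.5858, 2, 2, 3.4142]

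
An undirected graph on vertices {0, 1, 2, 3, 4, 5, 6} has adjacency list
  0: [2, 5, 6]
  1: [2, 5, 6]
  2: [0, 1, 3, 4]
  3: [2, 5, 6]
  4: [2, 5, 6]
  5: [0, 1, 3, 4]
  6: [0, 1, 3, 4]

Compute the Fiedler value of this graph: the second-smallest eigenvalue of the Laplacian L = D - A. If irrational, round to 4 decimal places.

With the vertex order [0, 1, 2, 3, 4, 5, 6], the degrees are [3, 3, 4, 3, 3, 4, 4], giving D = diag(3, 3, 4, 3, 3, 4, 4) and L = D - A. The sorted Laplacian eigenvalues are [0, 3, 3, 3, 4, 4, 7]; the algebraic connectivity is the second entry, 3. There is one zero in the spectrum, matching the 1 component. The largest eigenvalue, 7, is at most the vertex count 7.

3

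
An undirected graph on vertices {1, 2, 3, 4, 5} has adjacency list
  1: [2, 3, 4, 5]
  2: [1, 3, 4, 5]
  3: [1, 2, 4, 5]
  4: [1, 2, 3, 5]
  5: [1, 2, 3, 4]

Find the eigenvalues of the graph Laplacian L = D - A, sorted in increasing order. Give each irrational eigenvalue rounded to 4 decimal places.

Reading degrees in the order [1, 2, 3, 4, 5] gives [4, 4, 4, 4, 4]; set D = diag(4, 4, 4, 4, 4) and form L = D - A. Since every row of L sums to 0, the all-ones vector is in the kernel and 0 is an eigenvalue. The single zero eigenvalue shows the graph is connected. The largest eigenvalue, 5, is at most the vertex count 5. The eigenvalues sum to 20, which equals trace(L) = 2|E|.

[0, 5, 5, 5, 5]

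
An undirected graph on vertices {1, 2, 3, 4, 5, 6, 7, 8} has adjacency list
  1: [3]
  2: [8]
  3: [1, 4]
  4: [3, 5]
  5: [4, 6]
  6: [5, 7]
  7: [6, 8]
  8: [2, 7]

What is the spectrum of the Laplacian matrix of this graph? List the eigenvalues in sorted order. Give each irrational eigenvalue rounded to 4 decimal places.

[0, 0.1522, 0.5858, 1.2346, 2, 2.7654, 3.4142, 3.8478]

Each diagonal entry of L is the vertex degree and each off-diagonal entry is -1 where an edge is present, 0 otherwise; in the order [1, 2, 3, 4, 5, 6, 7, 8] the diagonal is [1, 1, 2, 2, 2, 2, 2, 2]. L is symmetric positive semidefinite, so every eigenvalue is real and nonnegative.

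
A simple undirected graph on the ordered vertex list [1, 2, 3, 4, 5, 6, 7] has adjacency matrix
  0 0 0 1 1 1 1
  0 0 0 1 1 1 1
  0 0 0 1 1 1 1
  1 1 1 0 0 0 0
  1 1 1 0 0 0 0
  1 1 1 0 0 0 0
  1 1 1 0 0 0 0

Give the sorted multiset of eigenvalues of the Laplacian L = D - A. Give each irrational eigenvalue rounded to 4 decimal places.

[0, 3, 3, 3, 4, 4, 7]

Each diagonal entry of L is the vertex degree and each off-diagonal entry is -1 where an edge is present, 0 otherwise; in the order [1, 2, 3, 4, 5, 6, 7] the diagonal is [4, 4, 4, 3, 3, 3, 3]. Since every row of L sums to 0, the all-ones vector is in the kernel and 0 is an eigenvalue. The single zero eigenvalue shows the graph is connected. The eigenvalues sum to 24, which equals trace(L) = 2|E|.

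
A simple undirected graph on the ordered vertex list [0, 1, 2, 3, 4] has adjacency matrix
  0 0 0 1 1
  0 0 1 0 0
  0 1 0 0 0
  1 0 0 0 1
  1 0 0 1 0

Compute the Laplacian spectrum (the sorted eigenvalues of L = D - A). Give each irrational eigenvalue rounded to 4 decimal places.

[0, 0, 2, 3, 3]

Reading degrees in the order [0, 1, 2, 3, 4] gives [2, 1, 1, 2, 2]; set D = diag(2, 1, 1, 2, 2) and form L = D - A. L is symmetric positive semidefinite, so every eigenvalue is real and nonnegative. The 2 zero eigenvalues correspond to the 2 connected components. There are 2 zeros in the spectrum, matching the 2 components. The eigenvalues sum to 8, which equals trace(L) = 2|E|.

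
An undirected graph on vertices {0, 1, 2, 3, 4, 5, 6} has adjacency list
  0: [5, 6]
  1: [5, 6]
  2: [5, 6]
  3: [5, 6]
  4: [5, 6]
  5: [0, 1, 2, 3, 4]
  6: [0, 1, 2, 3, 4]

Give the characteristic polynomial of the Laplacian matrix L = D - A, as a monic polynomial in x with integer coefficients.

Each diagonal entry of L is the vertex degree and each off-diagonal entry is -1 where an edge is present, 0 otherwise; in the order [0, 1, 2, 3, 4, 5, 6] the diagonal is [2, 2, 2, 2, 2, 5, 5]. The eigenvalues of L are [0, 2, 2, 2, 2, 5, 7]; the characteristic polynomial is the product of (x - lambda_i), which multiplies out to x^7 - 20x^6 + 155x^5 - 600x^4 + 1240x^3 - 1312x^2 + 560x. The coefficient of x^6 equals -trace(L) = -20, matching the sum of degrees. The eigenvalues sum to 20, which equals trace(L) = 2|E|.

x^7 - 20x^6 + 155x^5 - 600x^4 + 1240x^3 - 1312x^2 + 560x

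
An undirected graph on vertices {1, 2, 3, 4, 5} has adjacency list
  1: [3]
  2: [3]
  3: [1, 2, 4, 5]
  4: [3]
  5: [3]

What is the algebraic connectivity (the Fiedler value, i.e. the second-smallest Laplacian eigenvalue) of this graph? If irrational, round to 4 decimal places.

With the vertex order [1, 2, 3, 4, 5], the degrees are [1, 1, 4, 1, 1], giving D = diag(1, 1, 4, 1, 1) and L = D - A. The sorted Laplacian eigenvalues are [0, 1, 1, 1, 5]; the algebraic connectivity is the second entry, 1. The largest eigenvalue, 5, is at most the vertex count 5.

1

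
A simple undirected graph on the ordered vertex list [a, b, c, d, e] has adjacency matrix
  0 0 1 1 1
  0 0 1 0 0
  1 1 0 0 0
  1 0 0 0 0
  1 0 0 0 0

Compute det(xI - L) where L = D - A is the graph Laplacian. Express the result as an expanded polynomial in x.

With the vertex order [a, b, c, d, e], the degrees are [3, 1, 2, 1, 1], giving D = diag(3, 1, 2, 1, 1) and L = D - A. Computing det(xI - L) by cofactor expansion (or equivalently via sum-over-permutations) gives x^5 - 8x^4 + 20x^3 - 18x^2 + 5x. Since p(0) = det(-L) = 0, x divides p(x). The eigenvalues sum to 8, which equals trace(L) = 2|E|.

x^5 - 8x^4 + 20x^3 - 18x^2 + 5x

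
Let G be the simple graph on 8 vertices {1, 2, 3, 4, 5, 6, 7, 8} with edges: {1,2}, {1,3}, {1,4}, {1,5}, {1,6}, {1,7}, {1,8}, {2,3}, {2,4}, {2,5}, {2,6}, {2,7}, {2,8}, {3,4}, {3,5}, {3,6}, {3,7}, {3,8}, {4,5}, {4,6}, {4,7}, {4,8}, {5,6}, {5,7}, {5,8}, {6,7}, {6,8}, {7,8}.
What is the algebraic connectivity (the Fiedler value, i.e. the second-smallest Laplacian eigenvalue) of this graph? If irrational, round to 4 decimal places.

With the vertex order [1, 2, 3, 4, 5, 6, 7, 8], the degrees are [7, 7, 7, 7, 7, 7, 7, 7], giving D = diag(7, 7, 7, 7, 7, 7, 7, 7) and L = D - A. Computing the eigenvalues of L and sorting gives [0, 8, 8, 8, 8, 8, 8, 8]. The Fiedler value lambda_2 = 8 is strictly positive, so the graph is connected. The largest eigenvalue, 8, is at most the vertex count 8.

8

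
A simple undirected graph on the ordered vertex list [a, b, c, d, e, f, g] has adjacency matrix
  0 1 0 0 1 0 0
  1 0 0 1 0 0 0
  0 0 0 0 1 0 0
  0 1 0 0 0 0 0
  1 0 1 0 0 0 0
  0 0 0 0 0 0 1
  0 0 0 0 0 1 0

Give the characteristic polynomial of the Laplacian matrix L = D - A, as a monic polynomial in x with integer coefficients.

Each diagonal entry of L is the vertex degree and each off-diagonal entry is -1 where an edge is present, 0 otherwise; in the order [a, b, c, d, e, f, g] the diagonal is [2, 2, 1, 1, 2, 1, 1]. Computing det(xI - L) by cofactor expansion (or equivalently via sum-over-permutations) gives x^7 - 10x^6 + 37x^5 - 62x^4 + 45x^3 - 10x^2. The constant term is 0 because L is singular (the all-ones vector lies in its kernel). There are 2 zeros in the spectrum, matching the 2 components.

x^7 - 10x^6 + 37x^5 - 62x^4 + 45x^3 - 10x^2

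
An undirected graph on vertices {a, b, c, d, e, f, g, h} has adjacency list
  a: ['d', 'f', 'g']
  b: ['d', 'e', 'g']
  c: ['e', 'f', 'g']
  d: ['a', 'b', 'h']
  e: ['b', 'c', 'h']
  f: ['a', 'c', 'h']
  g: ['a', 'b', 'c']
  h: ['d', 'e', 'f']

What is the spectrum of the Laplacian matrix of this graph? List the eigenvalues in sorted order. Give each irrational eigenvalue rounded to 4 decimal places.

Each diagonal entry of L is the vertex degree and each off-diagonal entry is -1 where an edge is present, 0 otherwise; in the order [a, b, c, d, e, f, g, h] the diagonal is [3, 3, 3, 3, 3, 3, 3, 3]. The multiplicity of 0 as a Laplacian eigenvalue equals the number of connected components. The single zero eigenvalue shows the graph is connected. There is one zero in the spectrum, matching the 1 component.

[0, 2, 2, 2, 4, 4, 4, 6]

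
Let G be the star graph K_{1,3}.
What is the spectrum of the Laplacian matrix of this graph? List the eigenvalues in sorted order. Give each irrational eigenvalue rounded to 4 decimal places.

The graph has 4 vertices and degree multiset [3, 1, 1, 1]; D is the diagonal matrix of degrees and L = D - A. L is symmetric positive semidefinite, so every eigenvalue is real and nonnegative. The eigenvalues sum to 6, which equals trace(L) = 2|E|.

[0, 1, 1, 4]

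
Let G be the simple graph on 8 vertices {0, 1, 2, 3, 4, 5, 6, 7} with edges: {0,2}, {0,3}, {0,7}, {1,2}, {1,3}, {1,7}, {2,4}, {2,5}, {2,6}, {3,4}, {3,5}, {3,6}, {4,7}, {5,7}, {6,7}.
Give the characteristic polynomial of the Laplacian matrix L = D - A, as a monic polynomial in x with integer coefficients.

x^8 - 30x^7 + 375x^6 - 2540x^5 + 10095x^4 - 23598x^3 + 30105x^2 - 16200x

Reading degrees in the order [0, 1, 2, 3, 4, 5, 6, 7] gives [3, 3, 5, 5, 3, 3, 3, 5]; set D = diag(3, 3, 5, 5, 3, 3, 3, 5) and form L = D - A. The eigenvalues of L are [0, 3, 3, 3, 3, 5, 5, 8]; the characteristic polynomial is the product of (x - lambda_i), which multiplies out to x^8 - 30x^7 + 375x^6 - 2540x^5 + 10095x^4 - 23598x^3 + 30105x^2 - 16200x. The coefficient of x^7 equals -trace(L) = -30, matching the sum of degrees. There is one zero in the spectrum, matching the 1 component. By the matrix-tree theorem the graph has (1/8) * product of the nonzero eigenvalues = 2025 spanning trees.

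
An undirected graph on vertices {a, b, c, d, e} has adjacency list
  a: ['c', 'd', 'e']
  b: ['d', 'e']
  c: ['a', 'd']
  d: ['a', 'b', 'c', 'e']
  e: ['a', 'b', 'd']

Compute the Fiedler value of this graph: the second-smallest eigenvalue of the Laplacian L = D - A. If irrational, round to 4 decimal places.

1.5858

Reading degrees in the order [a, b, c, d, e] gives [3, 2, 2, 4, 3]; set D = diag(3, 2, 2, 4, 3) and form L = D - A. The sorted Laplacian eigenvalues are [0, 1.5858, 3, 4.4142, 5]; the algebraic connectivity is the second entry, 1.5858. By the matrix-tree theorem the graph has (1/5) * product of the nonzero eigenvalues = 21 spanning trees.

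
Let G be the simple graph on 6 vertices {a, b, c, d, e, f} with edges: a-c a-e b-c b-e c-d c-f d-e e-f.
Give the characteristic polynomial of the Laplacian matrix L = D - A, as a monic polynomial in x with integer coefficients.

x^6 - 16x^5 + 96x^4 - 272x^3 + 368x^2 - 192x

With the vertex order [a, b, c, d, e, f], the degrees are [2, 2, 4, 2, 4, 2], giving D = diag(2, 2, 4, 2, 4, 2) and L = D - A. Computing det(xI - L) by cofactor expansion (or equivalently via sum-over-permutations) gives x^6 - 16x^5 + 96x^4 - 272x^3 + 368x^2 - 192x. Since p(0) = det(-L) = 0, x divides p(x). There is one zero in the spectrum, matching the 1 component. The largest eigenvalue, 6, is at most the vertex count 6.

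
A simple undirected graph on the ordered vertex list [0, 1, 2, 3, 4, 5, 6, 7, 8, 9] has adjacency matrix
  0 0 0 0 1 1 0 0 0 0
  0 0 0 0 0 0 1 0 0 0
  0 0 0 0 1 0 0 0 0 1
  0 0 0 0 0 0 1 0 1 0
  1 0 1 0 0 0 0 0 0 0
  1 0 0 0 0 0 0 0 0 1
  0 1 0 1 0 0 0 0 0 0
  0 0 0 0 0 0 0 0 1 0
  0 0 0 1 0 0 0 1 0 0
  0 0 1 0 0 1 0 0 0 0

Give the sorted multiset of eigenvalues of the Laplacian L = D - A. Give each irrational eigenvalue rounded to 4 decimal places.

With the vertex order [0, 1, 2, 3, 4, 5, 6, 7, 8, 9], the degrees are [2, 1, 2, 2, 2, 2, 2, 1, 2, 2], giving D = diag(2, 1, 2, 2, 2, 2, 2, 1, 2, 2) and L = D - A. Since every row of L sums to 0, the all-ones vector is in the kernel and 0 is an eigenvalue. The 2 zero eigenvalues correspond to the 2 connected components. The largest eigenvalue, 3.6180, is at most the vertex count 10. The eigenvalues sum to 18, which equals trace(L) = 2|E|.

[0, 0, 0.3820, 1.3820, 1.3820, 1.3820, 2.6180, 3.6180, 3.6180, 3.6180]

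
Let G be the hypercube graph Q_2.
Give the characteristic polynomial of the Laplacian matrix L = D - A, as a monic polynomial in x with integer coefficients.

The graph has 4 vertices and degree multiset [2, 2, 2, 2]; D is the diagonal matrix of degrees and L = D - A. Computing det(xI - L) by cofactor expansion (or equivalently via sum-over-permutations) gives x^4 - 8x^3 + 20x^2 - 16x. Since p(0) = det(-L) = 0, x divides p(x).

x^4 - 8x^3 + 20x^2 - 16x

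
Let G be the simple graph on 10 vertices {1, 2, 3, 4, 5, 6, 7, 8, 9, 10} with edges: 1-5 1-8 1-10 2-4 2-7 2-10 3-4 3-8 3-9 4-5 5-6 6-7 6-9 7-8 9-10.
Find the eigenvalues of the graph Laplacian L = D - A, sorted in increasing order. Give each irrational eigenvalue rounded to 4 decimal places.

With the vertex order [1, 2, 3, 4, 5, 6, 7, 8, 9, 10], the degrees are [3, 3, 3, 3, 3, 3, 3, 3, 3, 3], giving D = diag(3, 3, 3, 3, 3, 3, 3, 3, 3, 3) and L = D - A. L is symmetric positive semidefinite, so every eigenvalue is real and nonnegative. By the matrix-tree theorem the graph has (1/10) * product of the nonzero eigenvalues = 2000 spanning trees.

[0, 2, 2, 2, 2, 2, 5, 5, 5, 5]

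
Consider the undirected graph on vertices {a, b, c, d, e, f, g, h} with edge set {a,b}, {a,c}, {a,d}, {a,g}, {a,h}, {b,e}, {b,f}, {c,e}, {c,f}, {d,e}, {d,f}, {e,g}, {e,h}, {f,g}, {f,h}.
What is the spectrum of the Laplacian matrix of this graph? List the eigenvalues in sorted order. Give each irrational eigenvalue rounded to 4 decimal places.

With the vertex order [a, b, c, d, e, f, g, h], the degrees are [5, 3, 3, 3, 5, 5, 3, 3], giving D = diag(5, 3, 3, 3, 5, 5, 3, 3) and L = D - A. Diagonalising L (or applying a numerical eigensolver to the 8x8 matrix) gives the spectrum above. The single zero eigenvalue shows the graph is connected. The largest eigenvalue, 8, is at most the vertex count 8.

[0, 3, 3, 3, 3, 5, 5, 8]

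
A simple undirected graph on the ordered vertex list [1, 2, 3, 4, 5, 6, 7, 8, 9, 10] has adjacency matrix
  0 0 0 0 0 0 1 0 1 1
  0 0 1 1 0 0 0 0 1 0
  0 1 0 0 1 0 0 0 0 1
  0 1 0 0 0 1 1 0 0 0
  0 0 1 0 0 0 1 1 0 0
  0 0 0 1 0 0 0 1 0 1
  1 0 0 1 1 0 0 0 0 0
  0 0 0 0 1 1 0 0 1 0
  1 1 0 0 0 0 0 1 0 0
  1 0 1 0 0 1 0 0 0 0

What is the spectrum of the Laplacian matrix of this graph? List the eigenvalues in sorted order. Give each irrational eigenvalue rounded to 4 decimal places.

[0, 2, 2, 2, 2, 2, 5, 5, 5, 5]

Reading degrees in the order [1, 2, 3, 4, 5, 6, 7, 8, 9, 10] gives [3, 3, 3, 3, 3, 3, 3, 3, 3, 3]; set D = diag(3, 3, 3, 3, 3, 3, 3, 3, 3, 3) and form L = D - A. Diagonalising L (or applying a numerical eigensolver to the 10x10 matrix) gives the spectrum above. The single zero eigenvalue shows the graph is connected. By the matrix-tree theorem the graph has (1/10) * product of the nonzero eigenvalues = 2000 spanning trees. The largest eigenvalue, 5, is at most the vertex count 10.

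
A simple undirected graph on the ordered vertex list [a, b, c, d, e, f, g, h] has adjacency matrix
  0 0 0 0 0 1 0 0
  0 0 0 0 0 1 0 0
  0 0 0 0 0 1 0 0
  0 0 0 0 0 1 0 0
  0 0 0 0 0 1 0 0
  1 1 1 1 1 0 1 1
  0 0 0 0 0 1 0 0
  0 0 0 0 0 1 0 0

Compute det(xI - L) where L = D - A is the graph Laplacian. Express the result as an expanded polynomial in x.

x^8 - 14x^7 + 63x^6 - 140x^5 + 175x^4 - 126x^3 + 49x^2 - 8x

Each diagonal entry of L is the vertex degree and each off-diagonal entry is -1 where an edge is present, 0 otherwise; in the order [a, b, c, d, e, f, g, h] the diagonal is [1, 1, 1, 1, 1, 7, 1, 1]. Computing det(xI - L) by cofactor expansion (or equivalently via sum-over-permutations) gives x^8 - 14x^7 + 63x^6 - 140x^5 + 175x^4 - 126x^3 + 49x^2 - 8x. The coefficient of x^7 equals -trace(L) = -14, matching the sum of degrees. By the matrix-tree theorem the graph has (1/8) * product of the nonzero eigenvalues = 1 spanning tree.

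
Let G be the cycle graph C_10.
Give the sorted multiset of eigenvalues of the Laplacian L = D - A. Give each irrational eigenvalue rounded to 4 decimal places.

[0, 0.3820, 0.3820, 1.3820, 1.3820, 2.6180, 2.6180, 3.6180, 3.6180, 4]

The graph has 10 vertices and degree multiset [2, 2, 2, 2, 2, 2, 2, 2, 2, 2]; D is the diagonal matrix of degrees and L = D - A. L is symmetric positive semidefinite, so every eigenvalue is real and nonnegative. There is one zero in the spectrum, matching the 1 component. The largest eigenvalue, 4, is at most the vertex count 10.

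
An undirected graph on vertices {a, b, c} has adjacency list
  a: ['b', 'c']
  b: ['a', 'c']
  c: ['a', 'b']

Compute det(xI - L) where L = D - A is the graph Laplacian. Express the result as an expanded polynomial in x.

x^3 - 6x^2 + 9x

Reading degrees in the order [a, b, c] gives [2, 2, 2]; set D = diag(2, 2, 2) and form L = D - A. L has integer entries, so p(x) = det(xI - L) has integer coefficients. Expanding the determinant yields x^3 - 6x^2 + 9x. The coefficient of x^2 equals -trace(L) = -6, matching the sum of degrees. By the matrix-tree theorem the graph has (1/3) * product of the nonzero eigenvalues = 3 spanning trees.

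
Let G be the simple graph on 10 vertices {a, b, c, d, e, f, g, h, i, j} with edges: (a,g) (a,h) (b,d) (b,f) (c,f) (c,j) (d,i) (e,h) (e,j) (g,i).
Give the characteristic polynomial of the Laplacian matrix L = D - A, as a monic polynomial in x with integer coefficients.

With the vertex order [a, b, c, d, e, f, g, h, i, j], the degrees are [2, 2, 2, 2, 2, 2, 2, 2, 2, 2], giving D = diag(2, 2, 2, 2, 2, 2, 2, 2, 2, 2) and L = D - A. L has integer entries, so p(x) = det(xI - L) has integer coefficients. Expanding the determinant yields x^10 - 20x^9 + 170x^8 - 800x^7 + 2275x^6 - 4004x^5 + 4290x^4 - 2640x^3 + 825x^2 - 100x. Since p(0) = det(-L) = 0, x divides p(x). There is one zero in the spectrum, matching the 1 component. The largest eigenvalue, 4, is at most the vertex count 10.

x^10 - 20x^9 + 170x^8 - 800x^7 + 2275x^6 - 4004x^5 + 4290x^4 - 2640x^3 + 825x^2 - 100x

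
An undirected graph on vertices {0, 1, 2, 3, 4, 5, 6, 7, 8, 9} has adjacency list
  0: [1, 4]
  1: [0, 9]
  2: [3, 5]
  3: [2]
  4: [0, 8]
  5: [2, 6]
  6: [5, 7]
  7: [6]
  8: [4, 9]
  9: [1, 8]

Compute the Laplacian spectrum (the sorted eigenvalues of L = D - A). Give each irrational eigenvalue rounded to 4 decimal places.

With the vertex order [0, 1, 2, 3, 4, 5, 6, 7, 8, 9], the degrees are [2, 2, 2, 1, 2, 2, 2, 1, 2, 2], giving D = diag(2, 2, 2, 1, 2, 2, 2, 1, 2, 2) and L = D - A. Since every row of L sums to 0, the all-ones vector is in the kernel and 0 is an eigenvalue. The 2 zero eigenvalues correspond to the 2 connected components. The eigenvalues sum to 18, which equals trace(L) = 2|E|.

[0, 0, 0.3820, 1.3820, 1.3820, 1.3820, 2.6180, 3.6180, 3.6180, 3.6180]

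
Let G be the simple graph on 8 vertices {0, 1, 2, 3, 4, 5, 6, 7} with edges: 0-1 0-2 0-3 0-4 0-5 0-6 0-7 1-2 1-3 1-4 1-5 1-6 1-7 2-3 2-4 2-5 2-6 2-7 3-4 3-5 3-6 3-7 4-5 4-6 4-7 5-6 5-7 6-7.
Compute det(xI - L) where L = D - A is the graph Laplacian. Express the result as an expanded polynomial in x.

Reading degrees in the order [0, 1, 2, 3, 4, 5, 6, 7] gives [7, 7, 7, 7, 7, 7, 7, 7]; set D = diag(7, 7, 7, 7, 7, 7, 7, 7) and form L = D - A. The eigenvalues of L are [0, 8, 8, 8, 8, 8, 8, 8]; the characteristic polynomial is the product of (x - lambda_i), which multiplies out to x^8 - 56x^7 + 1344x^6 - 17920x^5 + 143360x^4 - 688128x^3 + 1835008x^2 - 2097152x. The constant term is 0 because L is singular (the all-ones vector lies in its kernel). The largest eigenvalue, 8, is at most the vertex count 8.

x^8 - 56x^7 + 1344x^6 - 17920x^5 + 143360x^4 - 688128x^3 + 1835008x^2 - 2097152x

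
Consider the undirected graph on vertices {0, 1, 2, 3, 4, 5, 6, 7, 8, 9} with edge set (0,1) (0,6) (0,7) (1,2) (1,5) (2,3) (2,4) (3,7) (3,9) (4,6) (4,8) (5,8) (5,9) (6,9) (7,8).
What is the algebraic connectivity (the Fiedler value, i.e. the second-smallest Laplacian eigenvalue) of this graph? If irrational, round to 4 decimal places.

2

With the vertex order [0, 1, 2, 3, 4, 5, 6, 7, 8, 9], the degrees are [3, 3, 3, 3, 3, 3, 3, 3, 3, 3], giving D = diag(3, 3, 3, 3, 3, 3, 3, 3, 3, 3) and L = D - A. The smallest Laplacian eigenvalue is always 0. The next one, lambda_2 = 2, measures how hard the graph is to disconnect: larger values mean better connectivity. The eigenvalues sum to 30, which equals trace(L) = 2|E|.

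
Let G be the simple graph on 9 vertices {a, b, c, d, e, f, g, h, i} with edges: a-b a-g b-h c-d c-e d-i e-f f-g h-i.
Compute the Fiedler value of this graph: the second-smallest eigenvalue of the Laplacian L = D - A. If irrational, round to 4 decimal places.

Each diagonal entry of L is the vertex degree and each off-diagonal entry is -1 where an edge is present, 0 otherwise; in the order [a, b, c, d, e, f, g, h, i] the diagonal is [2, 2, 2, 2, 2, 2, 2, 2, 2]. The sorted Laplacian eigenvalues are [0, 0.4679, 0.4679, 1.6527, 1.6527, 3, 3, 3.8794, 3.8794]; the algebraic connectivity is the second entry, 0.4679. The eigenvalues sum to 18, which equals trace(L) = 2|E|.

0.4679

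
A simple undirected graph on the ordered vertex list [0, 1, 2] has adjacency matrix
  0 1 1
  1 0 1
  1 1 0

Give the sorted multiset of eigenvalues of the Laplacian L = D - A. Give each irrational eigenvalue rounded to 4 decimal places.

Reading degrees in the order [0, 1, 2] gives [2, 2, 2]; set D = diag(2, 2, 2) and form L = D - A. The multiplicity of 0 as a Laplacian eigenvalue equals the number of connected components. There is one zero in the spectrum, matching the 1 component. The largest eigenvalue, 3, is at most the vertex count 3.

[0, 3, 3]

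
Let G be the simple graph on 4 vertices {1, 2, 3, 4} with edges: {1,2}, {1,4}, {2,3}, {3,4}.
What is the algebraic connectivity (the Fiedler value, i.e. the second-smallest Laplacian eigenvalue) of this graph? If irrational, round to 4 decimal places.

2

Reading degrees in the order [1, 2, 3, 4] gives [2, 2, 2, 2]; set D = diag(2, 2, 2, 2) and form L = D - A. Computing the eigenvalues of L and sorting gives [0, 2, 2, 4]. The Fiedler value lambda_2 = 2 is strictly positive, so the graph is connected. The largest eigenvalue, 4, is at most the vertex count 4.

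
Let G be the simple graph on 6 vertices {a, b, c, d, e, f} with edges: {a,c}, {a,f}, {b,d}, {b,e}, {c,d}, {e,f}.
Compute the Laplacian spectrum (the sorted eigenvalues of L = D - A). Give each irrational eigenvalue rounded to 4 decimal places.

Reading degrees in the order [a, b, c, d, e, f] gives [2, 2, 2, 2, 2, 2]; set D = diag(2, 2, 2, 2, 2, 2) and form L = D - A. L is symmetric positive semidefinite, so every eigenvalue is real and nonnegative. The single zero eigenvalue shows the graph is connected. The largest eigenvalue, 4, is at most the vertex count 6. By the matrix-tree theorem the graph has (1/6) * product of the nonzero eigenvalues = 6 spanning trees.

[0, 1, 1, 3, 3, 4]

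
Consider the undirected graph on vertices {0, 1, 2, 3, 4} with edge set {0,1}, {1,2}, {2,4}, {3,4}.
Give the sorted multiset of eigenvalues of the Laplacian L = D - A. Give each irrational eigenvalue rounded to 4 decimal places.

[0, 0.3820, 1.3820, 2.6180, 3.6180]

Reading degrees in the order [0, 1, 2, 3, 4] gives [1, 2, 2, 1, 2]; set D = diag(1, 2, 2, 1, 2) and form L = D - A. Diagonalising L (or applying a numerical eigensolver to the 5x5 matrix) gives the spectrum above. The eigenvalues sum to 8, which equals trace(L) = 2|E|.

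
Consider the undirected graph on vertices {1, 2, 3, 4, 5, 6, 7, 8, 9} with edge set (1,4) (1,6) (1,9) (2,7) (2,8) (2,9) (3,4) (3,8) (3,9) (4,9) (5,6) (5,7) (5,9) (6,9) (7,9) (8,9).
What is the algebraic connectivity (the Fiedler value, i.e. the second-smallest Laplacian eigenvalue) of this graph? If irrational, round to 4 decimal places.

With the vertex order [1, 2, 3, 4, 5, 6, 7, 8, 9], the degrees are [3, 3, 3, 3, 3, 3, 3, 3, 8], giving D = diag(3, 3, 3, 3, 3, 3, 3, 3, 8) and L = D - A. The smallest Laplacian eigenvalue is always 0. The next one, lambda_2 = 1.5858, measures how hard the graph is to disconnect: larger values mean better connectivity. The eigenvalues sum to 32, which equals trace(L) = 2|E|.

1.5858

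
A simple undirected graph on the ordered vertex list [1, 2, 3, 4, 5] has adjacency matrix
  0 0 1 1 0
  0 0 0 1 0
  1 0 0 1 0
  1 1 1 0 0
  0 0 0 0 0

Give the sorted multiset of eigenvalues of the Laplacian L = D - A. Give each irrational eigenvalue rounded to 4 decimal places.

[0, 0, 1, 3, 4]

With the vertex order [1, 2, 3, 4, 5], the degrees are [2, 1, 2, 3, 0], giving D = diag(2, 1, 2, 3, 0) and L = D - A. Diagonalising L (or applying a numerical eigensolver to the 5x5 matrix) gives the spectrum above. The 2 zero eigenvalues correspond to the 2 connected components.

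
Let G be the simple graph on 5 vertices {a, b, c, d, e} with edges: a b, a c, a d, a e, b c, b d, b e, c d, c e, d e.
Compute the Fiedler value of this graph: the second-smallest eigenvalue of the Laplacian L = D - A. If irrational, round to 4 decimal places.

With the vertex order [a, b, c, d, e], the degrees are [4, 4, 4, 4, 4], giving D = diag(4, 4, 4, 4, 4) and L = D - A. Computing the eigenvalues of L and sorting gives [0, 5, 5, 5, 5]. The Fiedler value lambda_2 = 5 is strictly positive, so the graph is connected. There is one zero in the spectrum, matching the 1 component.

5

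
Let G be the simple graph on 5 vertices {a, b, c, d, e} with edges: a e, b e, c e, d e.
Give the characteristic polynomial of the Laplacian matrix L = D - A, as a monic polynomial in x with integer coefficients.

x^5 - 8x^4 + 18x^3 - 16x^2 + 5x

Reading degrees in the order [a, b, c, d, e] gives [1, 1, 1, 1, 4]; set D = diag(1, 1, 1, 1, 4) and form L = D - A. The eigenvalues of L are [0, 1, 1, 1, 5]; the characteristic polynomial is the product of (x - lambda_i), which multiplies out to x^5 - 8x^4 + 18x^3 - 16x^2 + 5x. The constant term is 0 because L is singular (the all-ones vector lies in its kernel). By the matrix-tree theorem the graph has (1/5) * product of the nonzero eigenvalues = 1 spanning tree.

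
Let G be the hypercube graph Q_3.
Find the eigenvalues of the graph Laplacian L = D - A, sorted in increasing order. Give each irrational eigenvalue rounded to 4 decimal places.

[0, 2, 2, 2, 4, 4, 4, 6]

The graph has 8 vertices and degree multiset [3, 3, 3, 3, 3, 3, 3, 3]; D is the diagonal matrix of degrees and L = D - A. Since every row of L sums to 0, the all-ones vector is in the kernel and 0 is an eigenvalue. The eigenvalues sum to 24, which equals trace(L) = 2|E|. By the matrix-tree theorem the graph has (1/8) * product of the nonzero eigenvalues = 384 spanning trees.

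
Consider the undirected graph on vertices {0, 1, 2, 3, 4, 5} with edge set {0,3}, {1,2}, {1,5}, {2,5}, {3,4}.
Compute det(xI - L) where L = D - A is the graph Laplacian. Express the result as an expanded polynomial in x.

Each diagonal entry of L is the vertex degree and each off-diagonal entry is -1 where an edge is present, 0 otherwise; in the order [0, 1, 2, 3, 4, 5] the diagonal is [1, 2, 2, 2, 1, 2]. Computing det(xI - L) by cofactor expansion (or equivalently via sum-over-permutations) gives x^6 - 10x^5 + 36x^4 - 54x^3 + 27x^2. The constant term is 0 because L is singular (the all-ones vector lies in its kernel).

x^6 - 10x^5 + 36x^4 - 54x^3 + 27x^2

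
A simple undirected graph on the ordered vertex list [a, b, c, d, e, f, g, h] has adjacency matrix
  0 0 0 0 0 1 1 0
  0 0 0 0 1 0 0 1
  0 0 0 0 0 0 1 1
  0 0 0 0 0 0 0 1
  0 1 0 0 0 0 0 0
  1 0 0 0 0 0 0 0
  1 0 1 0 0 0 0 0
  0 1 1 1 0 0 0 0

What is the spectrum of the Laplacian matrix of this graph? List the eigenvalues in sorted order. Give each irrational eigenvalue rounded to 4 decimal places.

[0, 0.1864, 0.5858, 1, 2, 2.4707, 3.4142, 4.3429]

Reading degrees in the order [a, b, c, d, e, f, g, h] gives [2, 2, 2, 1, 1, 1, 2, 3]; set D = diag(2, 2, 2, 1, 1, 1, 2, 3) and form L = D - A. Diagonalising L (or applying a numerical eigensolver to the 8x8 matrix) gives the spectrum above. The single zero eigenvalue shows the graph is connected.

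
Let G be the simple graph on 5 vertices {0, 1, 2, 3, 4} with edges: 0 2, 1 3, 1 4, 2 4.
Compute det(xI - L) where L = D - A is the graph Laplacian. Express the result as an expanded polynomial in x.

x^5 - 8x^4 + 21x^3 - 20x^2 + 5x

Reading degrees in the order [0, 1, 2, 3, 4] gives [1, 2, 2, 1, 2]; set D = diag(1, 2, 2, 1, 2) and form L = D - A. Computing det(xI - L) by cofactor expansion (or equivalently via sum-over-permutations) gives x^5 - 8x^4 + 21x^3 - 20x^2 + 5x. The coefficient of x^4 equals -trace(L) = -8, matching the sum of degrees. There is one zero in the spectrum, matching the 1 component.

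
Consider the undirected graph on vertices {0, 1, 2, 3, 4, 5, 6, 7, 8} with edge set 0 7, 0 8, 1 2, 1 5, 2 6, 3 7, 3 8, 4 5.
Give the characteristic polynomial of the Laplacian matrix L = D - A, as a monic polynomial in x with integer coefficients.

x^9 - 16x^8 + 105x^7 - 364x^6 + 713x^5 - 776x^4 + 420x^3 - 80x^2

Each diagonal entry of L is the vertex degree and each off-diagonal entry is -1 where an edge is present, 0 otherwise; in the order [0, 1, 2, 3, 4, 5, 6, 7, 8] the diagonal is [2, 2, 2, 2, 1, 2, 1, 2, 2]. Computing det(xI - L) by cofactor expansion (or equivalently via sum-over-permutations) gives x^9 - 16x^8 + 105x^7 - 364x^6 + 713x^5 - 776x^4 + 420x^3 - 80x^2. The coefficient of x^8 equals -trace(L) = -16, matching the sum of degrees. The eigenvalues sum to 16, which equals trace(L) = 2|E|.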